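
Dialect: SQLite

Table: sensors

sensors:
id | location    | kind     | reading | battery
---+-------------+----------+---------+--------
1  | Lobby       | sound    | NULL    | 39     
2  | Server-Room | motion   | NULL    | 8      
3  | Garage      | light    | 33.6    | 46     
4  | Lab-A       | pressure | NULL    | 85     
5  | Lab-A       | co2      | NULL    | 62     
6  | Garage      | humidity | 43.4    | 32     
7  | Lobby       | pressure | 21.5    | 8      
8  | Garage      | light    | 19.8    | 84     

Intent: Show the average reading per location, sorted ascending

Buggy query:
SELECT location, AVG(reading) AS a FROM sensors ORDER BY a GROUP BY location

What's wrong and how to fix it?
Bug: GROUP BY must precede ORDER BY

Fix: Reorder: SELECT … FROM … GROUP BY … ORDER BY …

Corrected query:
SELECT location, AVG(reading) AS a FROM sensors GROUP BY location ORDER BY a

Result:
location    | a        
------------+----------
Lab-A       | NULL     
Server-Room | NULL     
Lobby       | 21.5     
Garage      | 32.266667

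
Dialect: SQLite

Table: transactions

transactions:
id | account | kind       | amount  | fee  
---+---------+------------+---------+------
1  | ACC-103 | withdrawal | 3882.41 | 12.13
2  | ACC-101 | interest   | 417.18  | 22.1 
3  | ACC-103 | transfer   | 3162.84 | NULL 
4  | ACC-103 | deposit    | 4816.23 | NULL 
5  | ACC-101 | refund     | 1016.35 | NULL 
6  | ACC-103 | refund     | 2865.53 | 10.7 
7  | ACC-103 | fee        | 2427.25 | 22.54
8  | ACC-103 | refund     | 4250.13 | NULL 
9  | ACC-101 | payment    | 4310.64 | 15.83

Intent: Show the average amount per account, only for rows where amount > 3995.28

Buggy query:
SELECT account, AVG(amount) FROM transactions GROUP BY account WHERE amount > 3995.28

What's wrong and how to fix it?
Bug: WHERE cannot follow GROUP BY

Fix: Move the WHERE clause before GROUP BY

Corrected query:
SELECT account, AVG(amount) FROM transactions WHERE amount > 3995.28 GROUP BY account

Result:
account | AVG(amount)
--------+------------
ACC-101 | 4310.64    
ACC-103 | 4533.18    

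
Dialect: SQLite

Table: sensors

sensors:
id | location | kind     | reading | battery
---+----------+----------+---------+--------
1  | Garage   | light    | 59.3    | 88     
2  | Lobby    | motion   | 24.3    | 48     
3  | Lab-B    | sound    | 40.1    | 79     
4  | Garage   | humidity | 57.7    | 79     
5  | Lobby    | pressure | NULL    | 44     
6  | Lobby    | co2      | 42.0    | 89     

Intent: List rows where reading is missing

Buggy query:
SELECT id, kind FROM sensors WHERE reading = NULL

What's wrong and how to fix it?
Bug: Comparing to NULL with '=' never matches; NULL = NULL is unknown, not true

Fix: Replace '= NULL' with 'IS NULL'

Corrected query:
SELECT id, kind FROM sensors WHERE reading IS NULL

Result:
id | kind    
---+---------
5  | pressure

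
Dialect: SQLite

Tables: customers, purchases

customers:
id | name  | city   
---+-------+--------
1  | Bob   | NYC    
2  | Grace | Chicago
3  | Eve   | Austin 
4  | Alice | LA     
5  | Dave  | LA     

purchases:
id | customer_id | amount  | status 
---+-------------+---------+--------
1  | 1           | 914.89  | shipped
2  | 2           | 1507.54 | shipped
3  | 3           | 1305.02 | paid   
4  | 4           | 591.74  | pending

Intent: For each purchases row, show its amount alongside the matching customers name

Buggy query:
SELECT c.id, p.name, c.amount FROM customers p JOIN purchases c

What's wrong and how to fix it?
Bug: Missing join condition: each purchases row is matched to all customers rows instead of just its own

Fix: Specify the join condition linking the foreign key to the parent id

Corrected query:
SELECT c.id, p.name, c.amount FROM customers p JOIN purchases c ON c.customer_id = p.id

Result:
id | name  | amount 
---+-------+--------
1  | Bob   | 914.89 
2  | Grace | 1507.54
3  | Eve   | 1305.02
4  | Alice | 591.74 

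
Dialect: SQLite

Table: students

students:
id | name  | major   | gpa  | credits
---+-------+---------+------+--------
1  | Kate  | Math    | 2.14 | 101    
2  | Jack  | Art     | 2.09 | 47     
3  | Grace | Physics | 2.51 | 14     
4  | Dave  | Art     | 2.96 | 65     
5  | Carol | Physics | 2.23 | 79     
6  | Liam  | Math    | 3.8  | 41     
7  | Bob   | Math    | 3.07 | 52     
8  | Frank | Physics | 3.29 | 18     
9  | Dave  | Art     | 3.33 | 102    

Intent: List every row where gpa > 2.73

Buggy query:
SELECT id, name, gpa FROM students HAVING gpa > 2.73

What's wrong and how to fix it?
Bug: This is a non-aggregate query (no GROUP BY, no aggregates), so in SQLite the HAVING clause is invalid here; a row-level condition belongs in WHERE

Fix: Replace HAVING with WHERE since the condition applies to individual rows

Corrected query:
SELECT id, name, gpa FROM students WHERE gpa > 2.73

Result:
id | name  | gpa 
---+-------+-----
4  | Dave  | 2.96
6  | Liam  | 3.8 
7  | Bob   | 3.07
8  | Frank | 3.29
9  | Dave  | 3.33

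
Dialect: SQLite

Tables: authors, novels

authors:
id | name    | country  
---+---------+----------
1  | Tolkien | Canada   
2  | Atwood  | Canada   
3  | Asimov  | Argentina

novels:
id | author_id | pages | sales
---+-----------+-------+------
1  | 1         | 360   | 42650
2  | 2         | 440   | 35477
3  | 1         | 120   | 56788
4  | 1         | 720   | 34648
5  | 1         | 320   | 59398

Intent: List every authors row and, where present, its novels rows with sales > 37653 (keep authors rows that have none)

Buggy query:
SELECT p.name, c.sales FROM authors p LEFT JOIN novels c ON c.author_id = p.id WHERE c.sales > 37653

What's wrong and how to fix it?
Bug: Filtering c.sales in WHERE discards the NULL rows produced by LEFT JOIN, turning it into an inner join

Fix: Put 'c.sales > 37653' in the JOIN's ON clause instead of WHERE

Corrected query:
SELECT p.name, c.sales FROM authors p LEFT JOIN novels c ON c.author_id = p.id AND c.sales > 37653

Result:
name    | sales
--------+------
Tolkien | 42650
Tolkien | 56788
Tolkien | 59398
Atwood  | NULL 
Asimov  | NULL 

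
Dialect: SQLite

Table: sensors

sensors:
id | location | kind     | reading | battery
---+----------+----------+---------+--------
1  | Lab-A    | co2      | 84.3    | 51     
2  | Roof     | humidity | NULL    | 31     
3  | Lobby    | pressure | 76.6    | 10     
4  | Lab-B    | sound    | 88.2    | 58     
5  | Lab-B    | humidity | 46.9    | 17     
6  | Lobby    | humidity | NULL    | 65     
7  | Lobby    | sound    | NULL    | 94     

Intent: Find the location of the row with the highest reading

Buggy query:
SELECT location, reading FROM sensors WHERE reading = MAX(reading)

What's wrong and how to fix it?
Bug: MAX(reading) is an aggregate and cannot be used directly in WHERE

Fix: Use a subquery: WHERE reading = (SELECT MAX(reading) FROM sensors)

Corrected query:
SELECT location, reading FROM sensors WHERE reading = (SELECT MAX(reading) FROM sensors)

Result:
location | reading
---------+--------
Lab-B    | 88.2   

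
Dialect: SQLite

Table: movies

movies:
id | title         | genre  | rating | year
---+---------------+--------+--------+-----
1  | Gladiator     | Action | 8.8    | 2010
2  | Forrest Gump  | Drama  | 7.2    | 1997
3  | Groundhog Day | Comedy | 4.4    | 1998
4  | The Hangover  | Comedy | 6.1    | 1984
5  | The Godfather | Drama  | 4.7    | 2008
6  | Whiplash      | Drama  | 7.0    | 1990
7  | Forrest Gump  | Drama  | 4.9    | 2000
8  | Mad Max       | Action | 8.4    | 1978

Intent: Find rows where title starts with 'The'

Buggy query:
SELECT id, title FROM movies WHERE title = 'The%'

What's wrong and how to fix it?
Bug: Wildcards only work with LIKE; '=' treats '%' as a literal character

Fix: Use LIKE for wildcard pattern matching

Corrected query:
SELECT id, title FROM movies WHERE title LIKE 'The%'

Result:
id | title        
---+--------------
4  | The Hangover 
5  | The Godfather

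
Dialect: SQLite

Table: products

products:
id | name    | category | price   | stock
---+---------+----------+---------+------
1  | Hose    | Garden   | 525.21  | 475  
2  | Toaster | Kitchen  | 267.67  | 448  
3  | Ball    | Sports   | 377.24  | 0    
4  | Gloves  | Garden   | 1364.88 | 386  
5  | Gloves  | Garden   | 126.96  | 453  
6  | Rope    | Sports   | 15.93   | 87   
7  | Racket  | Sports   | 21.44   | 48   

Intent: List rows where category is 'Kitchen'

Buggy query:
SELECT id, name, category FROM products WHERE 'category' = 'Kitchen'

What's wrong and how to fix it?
Bug: Single quotes denote string literals in SQL; the column name is being compared as a constant string

Fix: Remove the quotes around the column name (or use double quotes for an identifier)

Corrected query:
SELECT id, name, category FROM products WHERE category = 'Kitchen'

Result:
id | name    | category
---+---------+---------
2  | Toaster | Kitchen 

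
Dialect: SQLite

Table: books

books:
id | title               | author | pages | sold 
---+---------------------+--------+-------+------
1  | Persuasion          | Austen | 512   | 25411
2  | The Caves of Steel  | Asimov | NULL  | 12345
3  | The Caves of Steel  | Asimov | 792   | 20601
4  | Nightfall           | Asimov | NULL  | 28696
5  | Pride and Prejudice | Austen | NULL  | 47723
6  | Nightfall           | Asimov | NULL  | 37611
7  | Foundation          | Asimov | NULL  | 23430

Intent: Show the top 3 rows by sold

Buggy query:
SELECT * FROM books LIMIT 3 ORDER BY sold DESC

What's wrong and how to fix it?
Bug: ORDER BY cannot follow LIMIT; LIMIT is the final clause

Fix: Sort with ORDER BY, then apply LIMIT

Corrected query:
SELECT * FROM books ORDER BY sold DESC LIMIT 3

Result:
id | title               | author | pages | sold 
---+---------------------+--------+-------+------
5  | Pride and Prejudice | Austen | NULL  | 47723
6  | Nightfall           | Asimov | NULL  | 37611
4  | Nightfall           | Asimov | NULL  | 28696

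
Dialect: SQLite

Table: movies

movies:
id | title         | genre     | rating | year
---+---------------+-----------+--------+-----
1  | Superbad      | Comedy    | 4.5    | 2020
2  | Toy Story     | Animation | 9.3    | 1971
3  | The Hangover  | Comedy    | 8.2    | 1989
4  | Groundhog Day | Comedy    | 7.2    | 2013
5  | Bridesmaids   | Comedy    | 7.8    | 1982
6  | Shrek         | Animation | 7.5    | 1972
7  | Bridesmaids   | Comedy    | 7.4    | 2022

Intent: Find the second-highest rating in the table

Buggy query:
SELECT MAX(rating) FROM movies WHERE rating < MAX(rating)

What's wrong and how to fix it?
Bug: MAX(rating) on the right of the comparison is an aggregate-in-WHERE error

Fix: Compute the overall MAX in a subquery, then take MAX of rows below it

Corrected query:
SELECT MAX(rating) FROM movies WHERE rating < (SELECT MAX(rating) FROM movies)

Result:
MAX(rating)
-----------
8.2        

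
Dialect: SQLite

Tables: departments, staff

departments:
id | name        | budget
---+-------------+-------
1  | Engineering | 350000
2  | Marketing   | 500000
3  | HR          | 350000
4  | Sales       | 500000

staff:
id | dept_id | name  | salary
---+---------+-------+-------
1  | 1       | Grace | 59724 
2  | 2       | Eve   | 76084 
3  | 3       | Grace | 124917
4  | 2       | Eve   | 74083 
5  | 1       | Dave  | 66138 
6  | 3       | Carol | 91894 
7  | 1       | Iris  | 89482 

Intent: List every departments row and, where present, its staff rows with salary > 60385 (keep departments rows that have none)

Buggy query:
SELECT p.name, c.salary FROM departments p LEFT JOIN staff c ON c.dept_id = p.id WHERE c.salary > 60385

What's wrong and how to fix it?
Bug: Filtering c.salary in WHERE discards the NULL rows produced by LEFT JOIN, turning it into an inner join

Fix: Put 'c.salary > 60385' in the JOIN's ON clause instead of WHERE

Corrected query:
SELECT p.name, c.salary FROM departments p LEFT JOIN staff c ON c.dept_id = p.id AND c.salary > 60385

Result:
name        | salary
------------+-------
Engineering | 66138 
Engineering | 89482 
Marketing   | 74083 
Marketing   | 76084 
HR          | 91894 
HR          | 124917
Sales       | NULL  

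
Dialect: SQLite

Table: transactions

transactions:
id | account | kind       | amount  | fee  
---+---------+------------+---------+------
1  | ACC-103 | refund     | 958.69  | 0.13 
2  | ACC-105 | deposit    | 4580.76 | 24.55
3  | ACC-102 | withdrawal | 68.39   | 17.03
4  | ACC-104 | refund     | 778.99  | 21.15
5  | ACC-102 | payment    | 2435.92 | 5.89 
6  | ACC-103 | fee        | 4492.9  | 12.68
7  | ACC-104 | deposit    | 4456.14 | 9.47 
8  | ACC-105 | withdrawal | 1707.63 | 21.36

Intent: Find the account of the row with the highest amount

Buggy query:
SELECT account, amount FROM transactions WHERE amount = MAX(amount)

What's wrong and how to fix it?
Bug: WHERE is evaluated per row; an aggregate over the whole table isn't defined there

Fix: Use a subquery: WHERE amount = (SELECT MAX(amount) FROM transactions)

Corrected query:
SELECT account, amount FROM transactions WHERE amount = (SELECT MAX(amount) FROM transactions)

Result:
account | amount 
--------+--------
ACC-105 | 4580.76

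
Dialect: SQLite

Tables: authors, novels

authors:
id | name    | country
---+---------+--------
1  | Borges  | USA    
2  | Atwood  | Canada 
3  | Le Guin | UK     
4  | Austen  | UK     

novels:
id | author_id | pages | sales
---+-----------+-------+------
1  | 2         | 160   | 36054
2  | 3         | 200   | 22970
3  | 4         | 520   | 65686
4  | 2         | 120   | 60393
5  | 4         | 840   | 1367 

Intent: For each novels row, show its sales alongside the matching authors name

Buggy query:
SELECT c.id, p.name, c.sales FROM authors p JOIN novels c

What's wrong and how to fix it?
Bug: Missing join condition: each novels row is matched to all authors rows instead of just its own

Fix: Add ON c.author_id = p.id to the JOIN

Corrected query:
SELECT c.id, p.name, c.sales FROM authors p JOIN novels c ON c.author_id = p.id

Result:
id | name    | sales
---+---------+------
1  | Atwood  | 36054
2  | Le Guin | 22970
3  | Austen  | 65686
4  | Atwood  | 60393
5  | Austen  | 1367 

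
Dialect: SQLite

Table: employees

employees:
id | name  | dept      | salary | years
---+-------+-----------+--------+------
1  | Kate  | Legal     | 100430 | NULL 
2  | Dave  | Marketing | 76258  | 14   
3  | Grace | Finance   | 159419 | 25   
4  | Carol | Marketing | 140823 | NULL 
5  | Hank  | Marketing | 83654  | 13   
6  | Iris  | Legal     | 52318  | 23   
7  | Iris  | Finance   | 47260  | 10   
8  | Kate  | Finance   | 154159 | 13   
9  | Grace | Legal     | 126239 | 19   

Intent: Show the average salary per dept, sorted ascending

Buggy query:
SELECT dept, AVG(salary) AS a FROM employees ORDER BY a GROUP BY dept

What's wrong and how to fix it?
Bug: GROUP BY must precede ORDER BY

Fix: Move ORDER BY to the end, after GROUP BY

Corrected query:
SELECT dept, AVG(salary) AS a FROM employees GROUP BY dept ORDER BY a

Result:
dept      | a            
----------+--------------
Legal     | 92995.666667 
Marketing | 100245       
Finance   | 120279.333333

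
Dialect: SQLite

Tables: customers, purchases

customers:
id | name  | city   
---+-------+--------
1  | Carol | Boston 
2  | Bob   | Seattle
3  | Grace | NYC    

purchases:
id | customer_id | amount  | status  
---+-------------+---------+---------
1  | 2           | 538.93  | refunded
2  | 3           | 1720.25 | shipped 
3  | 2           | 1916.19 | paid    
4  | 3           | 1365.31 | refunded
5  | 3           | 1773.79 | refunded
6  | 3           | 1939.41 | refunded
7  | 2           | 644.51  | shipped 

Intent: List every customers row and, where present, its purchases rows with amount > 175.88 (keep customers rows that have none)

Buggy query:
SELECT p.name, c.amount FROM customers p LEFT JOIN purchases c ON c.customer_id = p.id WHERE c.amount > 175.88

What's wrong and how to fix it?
Bug: A WHERE condition on the right-hand table after LEFT JOIN drops unmatched parents

Fix: Move the right-table condition into the ON clause so unmatched parents are kept

Corrected query:
SELECT p.name, c.amount FROM customers p LEFT JOIN purchases c ON c.customer_id = p.id AND c.amount > 175.88

Result:
name  | amount 
------+--------
Carol | NULL   
Bob   | 538.93 
Bob   | 644.51 
Bob   | 1916.19
Grace | 1365.31
Grace | 1720.25
Grace | 1773.79
Grace | 1939.41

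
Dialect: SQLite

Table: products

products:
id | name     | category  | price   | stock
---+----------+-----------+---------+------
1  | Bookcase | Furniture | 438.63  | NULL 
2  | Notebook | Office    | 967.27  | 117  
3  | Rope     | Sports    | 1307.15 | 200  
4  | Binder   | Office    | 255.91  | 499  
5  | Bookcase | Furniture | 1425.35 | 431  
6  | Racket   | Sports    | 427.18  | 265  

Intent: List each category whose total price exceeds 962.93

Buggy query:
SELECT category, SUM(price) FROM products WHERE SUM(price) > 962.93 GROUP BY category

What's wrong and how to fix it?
Bug: WHERE runs before GROUP BY, so aggregates aren't available there

Fix: Move the aggregate condition to a HAVING clause

Corrected query:
SELECT category, SUM(price) FROM products GROUP BY category HAVING SUM(price) > 962.93

Result:
category  | SUM(price)
----------+-----------
Furniture | 1863.98   
Office    | 1223.18   
Sports    | 1734.33   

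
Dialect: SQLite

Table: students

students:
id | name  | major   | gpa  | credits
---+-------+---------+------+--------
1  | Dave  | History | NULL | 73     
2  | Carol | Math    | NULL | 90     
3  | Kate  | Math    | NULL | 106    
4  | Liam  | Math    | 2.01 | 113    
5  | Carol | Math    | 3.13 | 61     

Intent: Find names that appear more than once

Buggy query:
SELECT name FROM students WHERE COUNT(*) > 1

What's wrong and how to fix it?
Bug: COUNT(*) is an aggregate and cannot be used in WHERE

Fix: Group first, then use HAVING for the count condition

Corrected query:
SELECT name FROM students GROUP BY name HAVING COUNT(*) > 1

Result:
name 
-----
Carol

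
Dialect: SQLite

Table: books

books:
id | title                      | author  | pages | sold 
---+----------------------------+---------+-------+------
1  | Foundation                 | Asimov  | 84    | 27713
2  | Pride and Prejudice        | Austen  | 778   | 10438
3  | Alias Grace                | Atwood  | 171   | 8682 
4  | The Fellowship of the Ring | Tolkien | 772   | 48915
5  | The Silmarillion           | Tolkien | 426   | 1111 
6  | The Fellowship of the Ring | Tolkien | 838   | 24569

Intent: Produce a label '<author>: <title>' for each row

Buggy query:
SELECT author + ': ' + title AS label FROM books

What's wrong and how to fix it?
Bug: SQLite uses || for string concatenation; + coerces text to numbers (yielding 0)

Fix: Use the || operator for string concatenation

Corrected query:
SELECT author || ': ' || title AS label FROM books

Result:
label                              
-----------------------------------
Asimov: Foundation                 
Austen: Pride and Prejudice        
Atwood: Alias Grace                
Tolkien: The Fellowship of the Ring
Tolkien: The Silmarillion          
Tolkien: The Fellowship of the Ring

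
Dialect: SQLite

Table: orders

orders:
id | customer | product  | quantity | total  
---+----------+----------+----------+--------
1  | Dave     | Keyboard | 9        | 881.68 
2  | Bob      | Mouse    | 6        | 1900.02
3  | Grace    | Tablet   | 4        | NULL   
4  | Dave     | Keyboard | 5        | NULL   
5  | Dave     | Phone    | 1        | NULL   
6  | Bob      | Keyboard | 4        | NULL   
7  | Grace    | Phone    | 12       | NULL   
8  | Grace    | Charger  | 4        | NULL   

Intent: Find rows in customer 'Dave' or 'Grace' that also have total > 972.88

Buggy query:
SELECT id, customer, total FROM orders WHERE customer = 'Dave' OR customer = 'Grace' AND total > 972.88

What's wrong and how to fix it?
Bug: AND binds tighter than OR, so this parses as customer = 'Dave' OR (customer = 'Grace' AND total > 972.88)

Fix: Group the OR with parentheses (or use IN), then AND the threshold

Corrected query:
SELECT id, customer, total FROM orders WHERE (customer = 'Dave' OR customer = 'Grace') AND total > 972.88

Result:
(no rows)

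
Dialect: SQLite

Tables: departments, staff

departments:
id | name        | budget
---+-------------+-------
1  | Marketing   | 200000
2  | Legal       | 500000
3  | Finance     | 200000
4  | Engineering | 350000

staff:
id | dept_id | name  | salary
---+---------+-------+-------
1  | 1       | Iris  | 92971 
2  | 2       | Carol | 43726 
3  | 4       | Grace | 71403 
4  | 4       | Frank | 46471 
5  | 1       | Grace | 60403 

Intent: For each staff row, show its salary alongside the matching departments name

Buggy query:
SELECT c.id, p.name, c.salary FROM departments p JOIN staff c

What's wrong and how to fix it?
Bug: JOIN with no ON clause produces a cartesian product; every staff row pairs with every departments row

Fix: Specify the join condition linking the foreign key to the parent id

Corrected query:
SELECT c.id, p.name, c.salary FROM departments p JOIN staff c ON c.dept_id = p.id

Result:
id | name        | salary
---+-------------+-------
1  | Marketing   | 92971 
2  | Legal       | 43726 
3  | Engineering | 71403 
4  | Engineering | 46471 
5  | Marketing   | 60403 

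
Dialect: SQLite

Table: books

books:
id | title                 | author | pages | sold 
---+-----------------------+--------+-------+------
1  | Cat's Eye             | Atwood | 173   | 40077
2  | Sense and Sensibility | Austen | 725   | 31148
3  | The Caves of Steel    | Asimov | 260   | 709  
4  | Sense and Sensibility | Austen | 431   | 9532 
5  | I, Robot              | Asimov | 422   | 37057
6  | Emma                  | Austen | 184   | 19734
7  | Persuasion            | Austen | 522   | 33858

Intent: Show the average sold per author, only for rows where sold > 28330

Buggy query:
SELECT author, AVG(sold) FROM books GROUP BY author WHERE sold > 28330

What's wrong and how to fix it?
Bug: Row-level WHERE must come before GROUP BY in the clause order

Fix: Place WHERE between FROM and GROUP BY

Corrected query:
SELECT author, AVG(sold) FROM books WHERE sold > 28330 GROUP BY author

Result:
author | AVG(sold)
-------+----------
Asimov | 37057    
Atwood | 40077    
Austen | 32503    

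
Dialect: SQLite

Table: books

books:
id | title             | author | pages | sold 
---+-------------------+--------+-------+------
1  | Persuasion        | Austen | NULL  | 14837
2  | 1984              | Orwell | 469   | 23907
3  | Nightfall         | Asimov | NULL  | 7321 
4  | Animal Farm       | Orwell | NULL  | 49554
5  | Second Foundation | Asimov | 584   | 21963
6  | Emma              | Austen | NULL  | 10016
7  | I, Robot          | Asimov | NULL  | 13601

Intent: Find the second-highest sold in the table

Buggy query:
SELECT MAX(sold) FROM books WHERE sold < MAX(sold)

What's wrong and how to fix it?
Bug: MAX(sold) on the right of the comparison is an aggregate-in-WHERE error

Fix: Put the inner MAX in a scalar subquery

Corrected query:
SELECT MAX(sold) FROM books WHERE sold < (SELECT MAX(sold) FROM books)

Result:
MAX(sold)
---------
23907    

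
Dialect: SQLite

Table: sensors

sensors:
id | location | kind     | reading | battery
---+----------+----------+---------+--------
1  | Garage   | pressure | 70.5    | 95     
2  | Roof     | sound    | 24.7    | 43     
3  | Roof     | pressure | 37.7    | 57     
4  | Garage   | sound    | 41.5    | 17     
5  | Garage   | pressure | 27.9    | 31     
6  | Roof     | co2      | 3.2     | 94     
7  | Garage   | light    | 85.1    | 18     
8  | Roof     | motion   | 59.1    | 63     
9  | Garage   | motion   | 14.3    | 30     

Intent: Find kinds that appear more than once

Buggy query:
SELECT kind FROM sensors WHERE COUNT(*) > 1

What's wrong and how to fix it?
Bug: COUNT(*) is an aggregate and cannot be used in WHERE

Fix: GROUP BY kind, then filter groups with HAVING COUNT(*) > 1

Corrected query:
SELECT kind FROM sensors GROUP BY kind HAVING COUNT(*) > 1

Result:
kind    
--------
motion  
pressure
sound   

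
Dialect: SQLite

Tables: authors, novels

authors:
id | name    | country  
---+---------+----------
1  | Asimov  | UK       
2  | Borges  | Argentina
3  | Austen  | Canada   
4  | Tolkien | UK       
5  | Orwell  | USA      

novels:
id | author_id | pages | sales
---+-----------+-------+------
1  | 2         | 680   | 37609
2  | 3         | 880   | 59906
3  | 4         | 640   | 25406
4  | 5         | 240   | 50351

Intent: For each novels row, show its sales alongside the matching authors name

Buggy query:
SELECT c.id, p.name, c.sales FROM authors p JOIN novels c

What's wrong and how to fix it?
Bug: JOIN with no ON clause produces a cartesian product; every novels row pairs with every authors row

Fix: Add ON c.author_id = p.id to the JOIN

Corrected query:
SELECT c.id, p.name, c.sales FROM authors p JOIN novels c ON c.author_id = p.id

Result:
id | name    | sales
---+---------+------
1  | Borges  | 37609
2  | Austen  | 59906
3  | Tolkien | 25406
4  | Orwell  | 50351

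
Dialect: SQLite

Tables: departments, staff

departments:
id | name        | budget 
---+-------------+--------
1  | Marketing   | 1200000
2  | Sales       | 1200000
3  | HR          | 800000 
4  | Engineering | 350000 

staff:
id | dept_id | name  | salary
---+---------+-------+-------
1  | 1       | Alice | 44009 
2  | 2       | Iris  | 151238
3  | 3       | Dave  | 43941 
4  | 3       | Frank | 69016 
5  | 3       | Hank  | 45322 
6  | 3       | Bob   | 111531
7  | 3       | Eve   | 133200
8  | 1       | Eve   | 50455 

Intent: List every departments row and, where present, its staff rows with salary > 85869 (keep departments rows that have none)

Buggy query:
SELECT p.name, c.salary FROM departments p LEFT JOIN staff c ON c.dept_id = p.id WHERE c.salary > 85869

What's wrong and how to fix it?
Bug: Filtering c.salary in WHERE discards the NULL rows produced by LEFT JOIN, turning it into an inner join

Fix: Put 'c.salary > 85869' in the JOIN's ON clause instead of WHERE

Corrected query:
SELECT p.name, c.salary FROM departments p LEFT JOIN staff c ON c.dept_id = p.id AND c.salary > 85869

Result:
name        | salary
------------+-------
Marketing   | NULL  
Sales       | 151238
HR          | 111531
HR          | 133200
Engineering | NULL  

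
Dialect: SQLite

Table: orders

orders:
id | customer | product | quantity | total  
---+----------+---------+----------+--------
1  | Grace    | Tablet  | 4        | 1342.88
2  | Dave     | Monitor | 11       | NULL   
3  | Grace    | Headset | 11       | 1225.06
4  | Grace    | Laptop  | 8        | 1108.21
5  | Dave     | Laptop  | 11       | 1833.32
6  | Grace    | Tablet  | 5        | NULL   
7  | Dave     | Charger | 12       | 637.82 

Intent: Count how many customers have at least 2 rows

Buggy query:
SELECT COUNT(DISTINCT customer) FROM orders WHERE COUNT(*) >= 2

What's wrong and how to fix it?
Bug: COUNT(*) cannot appear in WHERE; the per-group count doesn't exist yet

Fix: Group first with HAVING COUNT(*) >= 2, then COUNT the resulting groups

Corrected query:
SELECT COUNT(*) FROM (SELECT customer FROM orders GROUP BY customer HAVING COUNT(*) >= 2)

Result:
COUNT(*)
--------
2       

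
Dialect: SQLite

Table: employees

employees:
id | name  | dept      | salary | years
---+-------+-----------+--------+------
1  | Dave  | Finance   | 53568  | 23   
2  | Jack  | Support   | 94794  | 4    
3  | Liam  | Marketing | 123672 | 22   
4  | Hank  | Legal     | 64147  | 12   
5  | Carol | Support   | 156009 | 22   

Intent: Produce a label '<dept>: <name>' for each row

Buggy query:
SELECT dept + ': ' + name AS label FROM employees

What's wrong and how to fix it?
Bug: '+' is numeric addition; on text columns SQLite converts them to 0 instead of concatenating

Fix: Replace + with || to concatenate text

Corrected query:
SELECT dept || ': ' || name AS label FROM employees

Result:
label          
---------------
Finance: Dave  
Support: Jack  
Marketing: Liam
Legal: Hank    
Support: Carol 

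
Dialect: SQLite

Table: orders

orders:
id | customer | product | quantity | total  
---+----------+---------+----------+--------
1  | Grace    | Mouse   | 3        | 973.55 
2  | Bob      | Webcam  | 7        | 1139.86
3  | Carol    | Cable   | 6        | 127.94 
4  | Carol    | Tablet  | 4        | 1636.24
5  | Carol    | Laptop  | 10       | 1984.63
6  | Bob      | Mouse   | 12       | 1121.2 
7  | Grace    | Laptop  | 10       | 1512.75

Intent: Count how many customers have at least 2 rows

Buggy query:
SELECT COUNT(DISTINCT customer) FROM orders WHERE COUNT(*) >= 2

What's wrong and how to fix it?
Bug: WHERE filters individual rows, not groups, so a group-level COUNT is invalid there

Fix: Use a subquery that GROUPs and filters with HAVING, then count its rows

Corrected query:
SELECT COUNT(*) FROM (SELECT customer FROM orders GROUP BY customer HAVING COUNT(*) >= 2)

Result:
COUNT(*)
--------
3       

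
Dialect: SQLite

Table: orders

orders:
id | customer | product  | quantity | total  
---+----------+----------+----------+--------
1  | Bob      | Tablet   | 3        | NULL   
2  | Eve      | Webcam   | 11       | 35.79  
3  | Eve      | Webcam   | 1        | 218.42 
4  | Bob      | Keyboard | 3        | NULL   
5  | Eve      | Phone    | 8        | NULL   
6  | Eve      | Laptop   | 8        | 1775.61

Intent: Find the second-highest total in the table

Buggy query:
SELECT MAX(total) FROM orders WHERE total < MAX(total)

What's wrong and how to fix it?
Bug: MAX(total) on the right of the comparison is an aggregate-in-WHERE error

Fix: Put the inner MAX in a scalar subquery

Corrected query:
SELECT MAX(total) FROM orders WHERE total < (SELECT MAX(total) FROM orders)

Result:
MAX(total)
----------
218.42    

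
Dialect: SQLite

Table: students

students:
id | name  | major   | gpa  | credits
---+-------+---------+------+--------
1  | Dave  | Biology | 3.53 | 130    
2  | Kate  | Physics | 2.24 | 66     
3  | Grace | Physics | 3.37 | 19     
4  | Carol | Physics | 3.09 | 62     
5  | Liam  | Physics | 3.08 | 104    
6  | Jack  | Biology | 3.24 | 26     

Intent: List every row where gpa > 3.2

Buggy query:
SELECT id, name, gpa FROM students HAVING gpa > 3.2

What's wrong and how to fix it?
Bug: HAVING filters the output of aggregation, but this query has no GROUP BY and no aggregate functions, so SQLite rejects it (HAVING clause on a non-aggregate query); the condition here is per row

Fix: Replace HAVING with WHERE since the condition applies to individual rows

Corrected query:
SELECT id, name, gpa FROM students WHERE gpa > 3.2

Result:
id | name  | gpa 
---+-------+-----
1  | Dave  | 3.53
3  | Grace | 3.37
6  | Jack  | 3.24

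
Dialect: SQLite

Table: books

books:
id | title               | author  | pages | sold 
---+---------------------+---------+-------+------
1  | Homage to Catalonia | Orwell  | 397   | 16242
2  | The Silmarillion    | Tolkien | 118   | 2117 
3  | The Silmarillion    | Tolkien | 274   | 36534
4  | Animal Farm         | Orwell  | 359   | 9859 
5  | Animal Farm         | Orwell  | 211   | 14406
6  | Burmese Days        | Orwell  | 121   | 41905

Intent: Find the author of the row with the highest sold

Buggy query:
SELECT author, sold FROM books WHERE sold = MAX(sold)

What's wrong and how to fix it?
Bug: MAX(sold) is an aggregate and cannot be used directly in WHERE

Fix: Wrap MAX in a scalar subquery so WHERE compares against a single value

Corrected query:
SELECT author, sold FROM books WHERE sold = (SELECT MAX(sold) FROM books)

Result:
author | sold 
-------+------
Orwell | 41905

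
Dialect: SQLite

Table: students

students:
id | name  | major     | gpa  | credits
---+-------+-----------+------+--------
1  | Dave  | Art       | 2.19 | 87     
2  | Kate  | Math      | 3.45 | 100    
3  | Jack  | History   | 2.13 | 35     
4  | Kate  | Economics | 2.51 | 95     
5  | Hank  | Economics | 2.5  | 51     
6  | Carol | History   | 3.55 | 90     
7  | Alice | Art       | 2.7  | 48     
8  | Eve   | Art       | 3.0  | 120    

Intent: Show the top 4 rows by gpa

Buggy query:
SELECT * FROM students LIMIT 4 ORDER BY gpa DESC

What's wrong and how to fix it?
Bug: ORDER BY cannot follow LIMIT; LIMIT is the final clause

Fix: Swap the clauses: ORDER BY first, then LIMIT

Corrected query:
SELECT * FROM students ORDER BY gpa DESC LIMIT 4

Result:
id | name  | major   | gpa  | credits
---+-------+---------+------+--------
6  | Carol | History | 3.55 | 90     
2  | Kate  | Math    | 3.45 | 100    
8  | Eve   | Art     | 3    | 120    
7  | Alice | Art     | 2.7  | 48     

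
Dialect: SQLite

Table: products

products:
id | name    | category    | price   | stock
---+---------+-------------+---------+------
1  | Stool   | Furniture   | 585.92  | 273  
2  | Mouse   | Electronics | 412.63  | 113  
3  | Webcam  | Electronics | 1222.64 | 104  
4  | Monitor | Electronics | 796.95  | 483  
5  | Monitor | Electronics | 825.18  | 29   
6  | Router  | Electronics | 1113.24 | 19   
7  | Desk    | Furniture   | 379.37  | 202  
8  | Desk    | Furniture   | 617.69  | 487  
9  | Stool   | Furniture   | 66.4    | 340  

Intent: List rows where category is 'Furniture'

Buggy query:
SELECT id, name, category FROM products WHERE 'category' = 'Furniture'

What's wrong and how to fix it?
Bug: Single quotes denote string literals in SQL; the column name is being compared as a constant string

Fix: Reference the column as category without single quotes

Corrected query:
SELECT id, name, category FROM products WHERE category = 'Furniture'

Result:
id | name  | category 
---+-------+----------
1  | Stool | Furniture
7  | Desk  | Furniture
8  | Desk  | Furniture
9  | Stool | Furniture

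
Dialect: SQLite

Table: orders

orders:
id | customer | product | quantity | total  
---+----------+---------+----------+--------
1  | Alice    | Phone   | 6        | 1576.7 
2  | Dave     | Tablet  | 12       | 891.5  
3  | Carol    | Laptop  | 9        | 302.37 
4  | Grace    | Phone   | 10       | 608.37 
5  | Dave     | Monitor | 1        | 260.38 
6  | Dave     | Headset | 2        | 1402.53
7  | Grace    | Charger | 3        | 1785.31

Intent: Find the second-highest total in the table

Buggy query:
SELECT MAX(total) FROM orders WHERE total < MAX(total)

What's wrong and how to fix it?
Bug: MAX(total) on the right of the comparison is an aggregate-in-WHERE error

Fix: Compute the overall MAX in a subquery, then take MAX of rows below it

Corrected query:
SELECT MAX(total) FROM orders WHERE total < (SELECT MAX(total) FROM orders)

Result:
MAX(total)
----------
1576.7    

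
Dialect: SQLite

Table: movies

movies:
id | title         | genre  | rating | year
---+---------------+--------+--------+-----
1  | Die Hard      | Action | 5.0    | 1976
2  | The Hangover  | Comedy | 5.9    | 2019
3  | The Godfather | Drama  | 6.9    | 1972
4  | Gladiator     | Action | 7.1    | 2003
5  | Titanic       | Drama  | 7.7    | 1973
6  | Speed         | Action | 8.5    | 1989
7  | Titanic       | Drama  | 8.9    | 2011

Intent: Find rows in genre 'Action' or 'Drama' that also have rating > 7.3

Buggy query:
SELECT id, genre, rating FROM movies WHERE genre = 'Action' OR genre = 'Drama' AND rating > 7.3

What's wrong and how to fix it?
Bug: Without parentheses, AND is evaluated before OR, so the rating filter only applies to the 'Drama' branch

Fix: Group the OR with parentheses (or use IN), then AND the threshold

Corrected query:
SELECT id, genre, rating FROM movies WHERE (genre = 'Action' OR genre = 'Drama') AND rating > 7.3

Result:
id | genre  | rating
---+--------+-------
5  | Drama  | 7.7   
6  | Action | 8.5   
7  | Drama  | 8.9   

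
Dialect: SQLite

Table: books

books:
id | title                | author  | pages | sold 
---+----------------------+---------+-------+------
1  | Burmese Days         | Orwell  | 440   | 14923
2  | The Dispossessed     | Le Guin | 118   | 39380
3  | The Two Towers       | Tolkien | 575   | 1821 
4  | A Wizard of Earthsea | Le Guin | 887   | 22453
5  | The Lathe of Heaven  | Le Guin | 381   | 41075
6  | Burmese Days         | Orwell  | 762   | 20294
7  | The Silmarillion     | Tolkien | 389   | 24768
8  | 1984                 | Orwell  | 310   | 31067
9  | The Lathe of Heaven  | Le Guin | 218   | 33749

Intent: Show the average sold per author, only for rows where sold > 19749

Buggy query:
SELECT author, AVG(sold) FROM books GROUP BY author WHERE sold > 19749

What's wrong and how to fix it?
Bug: Row-level WHERE must come before GROUP BY in the clause order

Fix: Move the WHERE clause before GROUP BY

Corrected query:
SELECT author, AVG(sold) FROM books WHERE sold > 19749 GROUP BY author

Result:
author  | AVG(sold)
--------+----------
Le Guin | 34164.25 
Orwell  | 25680.5  
Tolkien | 24768    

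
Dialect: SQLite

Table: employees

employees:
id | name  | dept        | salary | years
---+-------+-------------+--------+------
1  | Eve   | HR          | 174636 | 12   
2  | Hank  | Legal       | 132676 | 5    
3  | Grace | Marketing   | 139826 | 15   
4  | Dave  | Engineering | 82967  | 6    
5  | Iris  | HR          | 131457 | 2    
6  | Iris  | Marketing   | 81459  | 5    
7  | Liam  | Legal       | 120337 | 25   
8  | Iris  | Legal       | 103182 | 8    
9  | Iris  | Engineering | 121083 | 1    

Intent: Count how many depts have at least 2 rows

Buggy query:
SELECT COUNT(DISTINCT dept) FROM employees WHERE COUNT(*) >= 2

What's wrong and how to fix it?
Bug: WHERE filters individual rows, not groups, so a group-level COUNT is invalid there

Fix: Use a subquery that GROUPs and filters with HAVING, then count its rows

Corrected query:
SELECT COUNT(*) FROM (SELECT dept FROM employees GROUP BY dept HAVING COUNT(*) >= 2)

Result:
COUNT(*)
--------
4       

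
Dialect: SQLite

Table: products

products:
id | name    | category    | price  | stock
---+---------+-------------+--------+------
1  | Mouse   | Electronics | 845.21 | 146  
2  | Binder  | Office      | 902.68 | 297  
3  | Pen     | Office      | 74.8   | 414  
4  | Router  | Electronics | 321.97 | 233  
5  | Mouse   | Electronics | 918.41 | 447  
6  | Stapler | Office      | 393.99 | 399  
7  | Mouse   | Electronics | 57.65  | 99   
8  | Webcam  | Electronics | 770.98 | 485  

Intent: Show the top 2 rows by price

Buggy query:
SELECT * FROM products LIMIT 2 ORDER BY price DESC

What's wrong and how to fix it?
Bug: ORDER BY cannot follow LIMIT; LIMIT is the final clause

Fix: Swap the clauses: ORDER BY first, then LIMIT

Corrected query:
SELECT * FROM products ORDER BY price DESC LIMIT 2

Result:
id | name   | category    | price  | stock
---+--------+-------------+--------+------
5  | Mouse  | Electronics | 918.41 | 447  
2  | Binder | Office      | 902.68 | 297  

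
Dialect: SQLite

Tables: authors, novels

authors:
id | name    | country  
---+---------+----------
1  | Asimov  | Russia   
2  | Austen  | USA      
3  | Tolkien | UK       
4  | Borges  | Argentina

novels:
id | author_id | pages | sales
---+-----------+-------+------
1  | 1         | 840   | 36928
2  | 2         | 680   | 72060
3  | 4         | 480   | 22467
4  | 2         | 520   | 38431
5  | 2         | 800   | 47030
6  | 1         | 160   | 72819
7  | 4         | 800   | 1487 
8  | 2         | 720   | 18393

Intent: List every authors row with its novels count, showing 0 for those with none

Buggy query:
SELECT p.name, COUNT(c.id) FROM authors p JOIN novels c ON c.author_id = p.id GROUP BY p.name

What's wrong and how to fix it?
Bug: An inner join excludes parents with zero children

Fix: Switch to LEFT JOIN to retain unmatched parent rows

Corrected query:
SELECT p.name, COUNT(c.id) FROM authors p LEFT JOIN novels c ON c.author_id = p.id GROUP BY p.name

Result:
name    | COUNT(c.id)
--------+------------
Asimov  | 2          
Austen  | 4          
Borges  | 2          
Tolkien | 0          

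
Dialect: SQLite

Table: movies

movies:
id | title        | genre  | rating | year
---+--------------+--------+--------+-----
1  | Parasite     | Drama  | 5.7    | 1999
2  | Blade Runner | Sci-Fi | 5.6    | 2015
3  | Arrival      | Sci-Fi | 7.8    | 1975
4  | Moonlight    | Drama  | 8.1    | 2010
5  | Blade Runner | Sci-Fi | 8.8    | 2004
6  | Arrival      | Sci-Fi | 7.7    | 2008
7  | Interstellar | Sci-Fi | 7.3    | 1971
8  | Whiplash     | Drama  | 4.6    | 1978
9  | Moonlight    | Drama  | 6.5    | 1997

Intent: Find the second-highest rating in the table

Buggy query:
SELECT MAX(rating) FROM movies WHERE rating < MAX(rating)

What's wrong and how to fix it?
Bug: The inner MAX is an aggregate inside WHERE, which is not allowed

Fix: Compute the overall MAX in a subquery, then take MAX of rows below it

Corrected query:
SELECT MAX(rating) FROM movies WHERE rating < (SELECT MAX(rating) FROM movies)

Result:
MAX(rating)
-----------
8.1        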